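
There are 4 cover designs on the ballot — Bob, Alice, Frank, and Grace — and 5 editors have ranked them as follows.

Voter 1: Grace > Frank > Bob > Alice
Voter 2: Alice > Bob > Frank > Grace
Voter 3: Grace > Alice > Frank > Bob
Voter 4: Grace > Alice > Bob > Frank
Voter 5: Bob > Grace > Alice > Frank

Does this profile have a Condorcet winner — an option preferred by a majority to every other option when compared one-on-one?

Head-to-head results (5 voters total):
Bob vs Alice: Alice wins 3–2.
Bob vs Frank: Bob wins 3–2.
Bob vs Grace: Grace wins 3–2.
Alice vs Frank: Alice wins 4–1.
Alice vs Grace: Grace wins 4–1.
Frank vs Grace: Grace wins 4–1.
Grace beats each rival — Bob (3–2), Alice (4–1), Frank (4–1) — so Grace is the Condorcet winner.

Yes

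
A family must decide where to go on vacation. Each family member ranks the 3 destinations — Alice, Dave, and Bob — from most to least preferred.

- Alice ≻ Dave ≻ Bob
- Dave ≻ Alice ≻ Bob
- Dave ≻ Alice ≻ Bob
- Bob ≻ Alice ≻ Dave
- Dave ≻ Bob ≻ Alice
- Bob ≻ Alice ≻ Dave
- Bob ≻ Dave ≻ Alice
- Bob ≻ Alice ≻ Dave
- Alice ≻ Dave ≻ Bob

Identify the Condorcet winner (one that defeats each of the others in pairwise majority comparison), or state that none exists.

None — there is no Condorcet winner

Head-to-head results (9 voters total):
Alice vs Dave: Alice wins 5–4.
Alice vs Bob: Bob wins 5–4.
Dave vs Bob: Dave wins 5–4.
No candidate beats all others: Alice beats Dave beats Bob beats Alice, a majority cycle.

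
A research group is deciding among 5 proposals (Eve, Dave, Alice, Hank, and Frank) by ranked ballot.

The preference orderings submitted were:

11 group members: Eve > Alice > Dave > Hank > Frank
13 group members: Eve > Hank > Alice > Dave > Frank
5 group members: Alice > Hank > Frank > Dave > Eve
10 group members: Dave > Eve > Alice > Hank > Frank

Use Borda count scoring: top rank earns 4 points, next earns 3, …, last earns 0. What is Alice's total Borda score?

Borda scores:
  Eve: 11·4 + 13·4 + 5·0 + 10·3 = 126
  Dave: 11·2 + 13·1 + 5·1 + 10·4 = 80
  Alice: 11·3 + 13·2 + 5·4 + 10·2 = 99
  Hank: 11·1 + 13·3 + 5·3 + 10·1 = 75
  Frank: 11·0 + 13·0 + 5·2 + 10·0 = 10

99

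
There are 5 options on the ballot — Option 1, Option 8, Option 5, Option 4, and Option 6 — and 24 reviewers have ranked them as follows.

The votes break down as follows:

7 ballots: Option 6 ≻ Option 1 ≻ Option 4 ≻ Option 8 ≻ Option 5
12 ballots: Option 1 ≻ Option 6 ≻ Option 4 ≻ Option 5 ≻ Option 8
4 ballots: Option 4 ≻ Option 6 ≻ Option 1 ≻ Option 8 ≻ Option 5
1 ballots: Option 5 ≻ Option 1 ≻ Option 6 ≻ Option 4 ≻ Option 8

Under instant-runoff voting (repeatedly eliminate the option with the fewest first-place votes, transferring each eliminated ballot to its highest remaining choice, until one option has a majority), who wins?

Option 1

Round 1: Option 1 12, Option 6 7, Option 4 4, Option 5 1, Option 8 0. Option 8 has the fewest and is eliminated.
Round 2: Option 1 12, Option 6 7, Option 4 4, Option 5 1. Option 5 has the fewest and is eliminated.
Round 3: Option 1 13, Option 6 7, Option 4 4. Option 1 has a majority.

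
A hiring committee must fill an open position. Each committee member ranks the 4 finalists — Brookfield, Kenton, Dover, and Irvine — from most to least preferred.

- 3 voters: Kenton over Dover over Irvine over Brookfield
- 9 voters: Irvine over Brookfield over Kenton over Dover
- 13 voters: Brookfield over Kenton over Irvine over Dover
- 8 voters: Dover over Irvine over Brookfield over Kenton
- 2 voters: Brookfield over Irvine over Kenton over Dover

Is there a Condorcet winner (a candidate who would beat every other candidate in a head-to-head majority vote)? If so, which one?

Irvine

Head-to-head results (35 voters total):
Brookfield vs Kenton: Brookfield wins 32–3.
Brookfield vs Dover: Brookfield wins 24–11.
Brookfield vs Irvine: Irvine wins 20–15.
Kenton vs Dover: Kenton wins 27–8.
Kenton vs Irvine: Irvine wins 19–16.
Dover vs Irvine: Irvine wins 24–11.
Irvine beats each rival — Brookfield (20–15), Kenton (19–16), Dover (24–11) — so Irvine is the Condorcet winner.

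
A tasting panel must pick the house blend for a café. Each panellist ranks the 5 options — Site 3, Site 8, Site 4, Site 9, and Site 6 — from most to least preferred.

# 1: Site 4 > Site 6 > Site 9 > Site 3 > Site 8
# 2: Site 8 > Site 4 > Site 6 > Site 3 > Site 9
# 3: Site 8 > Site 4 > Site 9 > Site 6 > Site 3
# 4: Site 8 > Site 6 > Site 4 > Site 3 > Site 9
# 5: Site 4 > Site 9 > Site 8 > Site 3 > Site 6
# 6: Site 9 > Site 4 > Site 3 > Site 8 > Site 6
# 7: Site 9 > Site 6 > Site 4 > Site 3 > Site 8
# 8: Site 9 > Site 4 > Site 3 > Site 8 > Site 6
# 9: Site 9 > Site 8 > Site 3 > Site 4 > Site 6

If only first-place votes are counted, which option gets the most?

Site 9

First-place vote totals:
  Site 3: 0
  Site 8: 3
  Site 4: 2
  Site 9: 4
  Site 6: 0
Site 9 has the most first-place votes.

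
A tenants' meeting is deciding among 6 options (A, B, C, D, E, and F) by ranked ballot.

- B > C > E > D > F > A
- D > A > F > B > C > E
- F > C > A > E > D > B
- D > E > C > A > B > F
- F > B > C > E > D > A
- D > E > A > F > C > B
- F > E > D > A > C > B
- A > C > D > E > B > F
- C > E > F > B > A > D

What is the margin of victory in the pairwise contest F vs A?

1

Ballots ranking F above A: 5.
Ballots ranking A above F: 4.
F wins 5–4, a margin of 1.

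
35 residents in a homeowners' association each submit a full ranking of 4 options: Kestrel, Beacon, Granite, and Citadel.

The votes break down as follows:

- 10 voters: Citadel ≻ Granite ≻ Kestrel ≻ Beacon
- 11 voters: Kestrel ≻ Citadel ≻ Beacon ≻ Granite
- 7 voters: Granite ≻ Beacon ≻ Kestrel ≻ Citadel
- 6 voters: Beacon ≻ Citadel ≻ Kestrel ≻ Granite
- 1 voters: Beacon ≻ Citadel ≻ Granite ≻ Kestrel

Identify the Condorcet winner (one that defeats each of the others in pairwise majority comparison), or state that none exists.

None — there is no Condorcet winner

Head-to-head results (35 voters total):
Kestrel vs Beacon: Kestrel wins 21–14.
Kestrel vs Granite: Granite wins 18–17.
Kestrel vs Citadel: Kestrel wins 18–17.
Beacon vs Granite: Beacon wins 18–17.
Beacon vs Citadel: Citadel wins 21–14.
Granite vs Citadel: Citadel wins 28–7.
No candidate beats all others: Kestrel beats Beacon beats Granite beats Kestrel, a majority cycle.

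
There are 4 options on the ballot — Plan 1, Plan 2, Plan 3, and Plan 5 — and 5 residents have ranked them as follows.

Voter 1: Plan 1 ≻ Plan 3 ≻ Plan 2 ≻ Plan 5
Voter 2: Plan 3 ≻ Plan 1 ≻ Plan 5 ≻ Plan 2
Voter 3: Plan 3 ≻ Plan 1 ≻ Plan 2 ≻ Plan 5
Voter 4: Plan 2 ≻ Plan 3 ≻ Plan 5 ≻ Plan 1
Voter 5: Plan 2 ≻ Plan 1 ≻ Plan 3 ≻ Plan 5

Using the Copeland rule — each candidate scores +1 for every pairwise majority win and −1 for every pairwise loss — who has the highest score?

Plan 3

Pairwise results:
  Plan 1 vs Plan 2: Plan 1 wins 3–2.
  Plan 1 vs Plan 3: Plan 3 wins 3–2.
  Plan 1 vs Plan 5: Plan 1 wins 4–1.
  Plan 2 vs Plan 3: Plan 3 wins 3–2.
  Plan 2 vs Plan 5: Plan 2 wins 4–1.
  Plan 3 vs Plan 5: Plan 3 wins 5–0.
Copeland scores (wins − losses):
  Plan 1: 2 − 1 = 1
  Plan 2: 1 − 2 = -1
  Plan 3: 3 − 0 = 3
  Plan 5: 0 − 3 = -3
Plan 3 has the best Copeland score.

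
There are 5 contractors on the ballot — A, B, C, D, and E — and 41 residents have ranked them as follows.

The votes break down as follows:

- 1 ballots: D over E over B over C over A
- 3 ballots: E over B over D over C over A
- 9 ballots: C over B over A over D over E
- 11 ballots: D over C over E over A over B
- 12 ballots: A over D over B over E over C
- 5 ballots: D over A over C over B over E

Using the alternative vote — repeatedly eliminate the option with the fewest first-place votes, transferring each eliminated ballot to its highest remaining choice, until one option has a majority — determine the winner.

Round 1: D 17, A 12, C 9, E 3, B 0. B has the fewest and is eliminated.
Round 2: D 17, A 12, C 9, E 3. E has the fewest and is eliminated.
Round 3: D 20, A 12, C 9. C has the fewest and is eliminated.
Round 4: A 21, D 20. A has a majority.

A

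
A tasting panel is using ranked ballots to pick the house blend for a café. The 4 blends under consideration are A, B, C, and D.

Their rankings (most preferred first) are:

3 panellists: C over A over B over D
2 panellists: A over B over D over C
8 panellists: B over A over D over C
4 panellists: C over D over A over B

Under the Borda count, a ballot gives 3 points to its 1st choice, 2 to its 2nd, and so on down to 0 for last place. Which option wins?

A

Borda scores:
  A: 3·2 + 2·3 + 8·2 + 4·1 = 32
  B: 3·1 + 2·2 + 8·3 + 4·0 = 31
  C: 3·3 + 2·0 + 8·0 + 4·3 = 21
  D: 3·0 + 2·1 + 8·1 + 4·2 = 18
A has the highest total.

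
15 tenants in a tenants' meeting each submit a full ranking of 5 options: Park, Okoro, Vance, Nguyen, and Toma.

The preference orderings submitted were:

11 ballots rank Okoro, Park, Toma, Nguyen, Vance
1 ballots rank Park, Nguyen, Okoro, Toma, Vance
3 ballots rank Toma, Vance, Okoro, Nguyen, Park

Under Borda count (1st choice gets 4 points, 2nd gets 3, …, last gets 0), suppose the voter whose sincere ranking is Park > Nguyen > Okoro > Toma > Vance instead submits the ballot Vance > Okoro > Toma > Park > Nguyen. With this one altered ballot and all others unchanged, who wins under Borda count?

Borda totals with the altered ballot: Park 34, Okoro 53, Vance 13, Nguyen 14, Toma 36.
The winner is unchanged: still Okoro.

Okoro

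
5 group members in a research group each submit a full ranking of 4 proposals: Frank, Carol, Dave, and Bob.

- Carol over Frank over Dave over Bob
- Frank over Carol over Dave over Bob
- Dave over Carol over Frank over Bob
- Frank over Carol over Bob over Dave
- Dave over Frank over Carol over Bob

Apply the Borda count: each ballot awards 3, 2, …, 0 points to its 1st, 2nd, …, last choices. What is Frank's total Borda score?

11

Borda scores:
  Frank: 2 + 3 + 1 + 3 + 2 = 11
  Carol: 3 + 2 + 2 + 2 + 1 = 10
  Dave: 1 + 1 + 3 + 0 + 3 = 8
  Bob: 0 + 0 + 0 + 1 + 0 = 1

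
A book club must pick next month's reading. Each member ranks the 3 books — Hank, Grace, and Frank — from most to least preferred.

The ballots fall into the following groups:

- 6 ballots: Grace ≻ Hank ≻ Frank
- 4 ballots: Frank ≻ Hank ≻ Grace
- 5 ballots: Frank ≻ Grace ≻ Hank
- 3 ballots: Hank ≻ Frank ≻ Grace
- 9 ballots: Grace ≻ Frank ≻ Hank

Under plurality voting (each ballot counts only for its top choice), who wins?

First-place vote totals:
  Hank: 3
  Grace: 15
  Frank: 9
Grace has the most first-place votes.

Grace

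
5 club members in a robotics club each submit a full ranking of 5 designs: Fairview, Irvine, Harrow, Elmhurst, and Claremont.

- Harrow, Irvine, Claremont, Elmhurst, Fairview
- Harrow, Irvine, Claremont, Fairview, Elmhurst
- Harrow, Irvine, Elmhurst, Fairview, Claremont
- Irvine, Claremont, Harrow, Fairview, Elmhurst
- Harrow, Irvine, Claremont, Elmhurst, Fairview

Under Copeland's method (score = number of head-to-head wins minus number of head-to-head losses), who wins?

Harrow

Pairwise results:
  Fairview vs Irvine: Irvine wins 5–0.
  Fairview vs Harrow: Harrow wins 5–0.
  Fairview vs Elmhurst: Elmhurst wins 3–2.
  Fairview vs Claremont: Claremont wins 4–1.
  Irvine vs Harrow: Harrow wins 4–1.
  Irvine vs Elmhurst: Irvine wins 5–0.
  Irvine vs Claremont: Irvine wins 5–0.
  Harrow vs Elmhurst: Harrow wins 5–0.
  Harrow vs Claremont: Harrow wins 4–1.
  Elmhurst vs Claremont: Claremont wins 4–1.
Copeland scores (wins − losses):
  Fairview: 0 − 4 = -4
  Irvine: 3 − 1 = 2
  Harrow: 4 − 0 = 4
  Elmhurst: 1 − 3 = -2
  Claremont: 2 − 2 = 0
Harrow has the best Copeland score.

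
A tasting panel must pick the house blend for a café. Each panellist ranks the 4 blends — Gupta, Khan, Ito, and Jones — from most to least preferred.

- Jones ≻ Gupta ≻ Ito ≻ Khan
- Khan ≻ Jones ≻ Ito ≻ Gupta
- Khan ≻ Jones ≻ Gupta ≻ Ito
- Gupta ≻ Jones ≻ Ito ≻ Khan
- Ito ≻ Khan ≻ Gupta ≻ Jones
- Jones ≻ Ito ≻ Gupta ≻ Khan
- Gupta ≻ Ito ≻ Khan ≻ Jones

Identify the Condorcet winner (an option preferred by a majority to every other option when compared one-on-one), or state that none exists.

Head-to-head results (7 voters total):
Gupta vs Khan: Gupta wins 4–3.
Gupta vs Ito: Gupta wins 4–3.
Gupta vs Jones: Jones wins 4–3.
Khan vs Ito: Ito wins 5–2.
Khan vs Jones: Khan wins 4–3.
Ito vs Jones: Jones wins 5–2.
No candidate beats all others: Gupta beats Khan beats Jones beats Gupta, a majority cycle.

No Condorcet winner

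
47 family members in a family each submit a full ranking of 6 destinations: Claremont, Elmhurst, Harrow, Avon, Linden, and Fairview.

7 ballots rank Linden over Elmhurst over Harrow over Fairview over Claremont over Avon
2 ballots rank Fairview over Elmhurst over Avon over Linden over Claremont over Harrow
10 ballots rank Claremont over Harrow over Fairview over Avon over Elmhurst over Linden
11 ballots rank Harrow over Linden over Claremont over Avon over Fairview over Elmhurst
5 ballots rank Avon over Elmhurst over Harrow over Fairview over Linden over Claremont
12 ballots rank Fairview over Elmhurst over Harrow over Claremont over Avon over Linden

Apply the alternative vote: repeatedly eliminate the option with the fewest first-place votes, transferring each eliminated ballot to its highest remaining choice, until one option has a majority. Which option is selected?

Round 1: Fairview 14, Harrow 11, Claremont 10, Linden 7, Avon 5, Elmhurst 0. Elmhurst has the fewest and is eliminated.
Round 2: Fairview 14, Harrow 11, Claremont 10, Linden 7, Avon 5. Avon has the fewest and is eliminated.
Round 3: Harrow 16, Fairview 14, Claremont 10, Linden 7. Linden has the fewest and is eliminated.
Round 4: Harrow 23, Fairview 14, Claremont 10. Claremont has the fewest and is eliminated.
Round 5: Harrow 33, Fairview 14. Harrow has a majority.

Harrow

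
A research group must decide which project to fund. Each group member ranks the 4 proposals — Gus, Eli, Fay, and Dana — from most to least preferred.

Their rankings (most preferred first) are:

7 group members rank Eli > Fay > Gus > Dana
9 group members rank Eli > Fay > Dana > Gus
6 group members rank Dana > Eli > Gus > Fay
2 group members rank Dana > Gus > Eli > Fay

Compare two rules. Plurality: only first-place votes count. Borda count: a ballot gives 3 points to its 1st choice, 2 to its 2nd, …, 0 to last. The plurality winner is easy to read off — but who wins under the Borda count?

Eli

Plurality first-place counts: Gus 0, Eli 16, Fay 0, Dana 8 → Eli.
Borda totals: Gus 17, Eli 62, Fay 32, Dana 33 → Eli.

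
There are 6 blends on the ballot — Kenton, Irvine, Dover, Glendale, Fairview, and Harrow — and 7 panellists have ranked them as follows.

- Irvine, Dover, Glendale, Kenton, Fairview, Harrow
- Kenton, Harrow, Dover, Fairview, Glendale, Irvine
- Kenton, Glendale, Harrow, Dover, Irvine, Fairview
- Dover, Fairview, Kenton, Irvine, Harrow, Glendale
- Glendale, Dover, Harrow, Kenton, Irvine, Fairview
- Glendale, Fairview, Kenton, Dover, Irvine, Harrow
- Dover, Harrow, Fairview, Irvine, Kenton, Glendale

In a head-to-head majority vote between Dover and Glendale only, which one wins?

Dover

Ballots ranking Dover above Glendale: 4.
Ballots ranking Glendale above Dover: 3.
Dover wins the head-to-head, 4–3.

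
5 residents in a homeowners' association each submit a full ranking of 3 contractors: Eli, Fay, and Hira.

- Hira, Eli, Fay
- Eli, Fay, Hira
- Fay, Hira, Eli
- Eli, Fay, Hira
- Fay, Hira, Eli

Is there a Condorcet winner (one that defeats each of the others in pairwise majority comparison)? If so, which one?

No Condorcet winner

Head-to-head results (5 voters total):
Eli vs Fay: Eli wins 3–2.
Eli vs Hira: Hira wins 3–2.
Fay vs Hira: Fay wins 4–1.
No candidate beats all others: Eli beats Fay beats Hira beats Eli, a majority cycle.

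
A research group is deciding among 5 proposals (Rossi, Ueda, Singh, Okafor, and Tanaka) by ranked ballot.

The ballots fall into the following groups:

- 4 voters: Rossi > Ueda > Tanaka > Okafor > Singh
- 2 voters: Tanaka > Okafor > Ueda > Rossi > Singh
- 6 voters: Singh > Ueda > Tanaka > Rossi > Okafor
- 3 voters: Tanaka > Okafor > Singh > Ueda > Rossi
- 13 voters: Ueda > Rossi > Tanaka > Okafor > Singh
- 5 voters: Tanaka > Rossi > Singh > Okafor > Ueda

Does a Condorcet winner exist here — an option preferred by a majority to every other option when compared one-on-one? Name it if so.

Head-to-head results (33 voters total):
Rossi vs Ueda: Ueda wins 24–9.
Rossi vs Singh: Rossi wins 24–9.
Rossi vs Okafor: Rossi wins 28–5.
Rossi vs Tanaka: Rossi wins 17–16.
Ueda vs Singh: Ueda wins 19–14.
Ueda vs Okafor: Ueda wins 23–10.
Ueda vs Tanaka: Ueda wins 23–10.
Singh vs Okafor: Okafor wins 22–11.
Singh vs Tanaka: Tanaka wins 27–6.
Okafor vs Tanaka: Tanaka wins 33–0.
Ueda beats each rival — Rossi (24–9), Singh (19–14), Okafor (23–10), Tanaka (23–10) — so Ueda is the Condorcet winner.

Ueda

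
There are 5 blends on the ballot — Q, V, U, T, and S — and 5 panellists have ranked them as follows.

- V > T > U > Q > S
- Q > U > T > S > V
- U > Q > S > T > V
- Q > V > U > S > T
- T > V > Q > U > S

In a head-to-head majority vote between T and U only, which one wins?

Ballots ranking T above U: 2.
Ballots ranking U above T: 3.
U wins the head-to-head, 3–2.

U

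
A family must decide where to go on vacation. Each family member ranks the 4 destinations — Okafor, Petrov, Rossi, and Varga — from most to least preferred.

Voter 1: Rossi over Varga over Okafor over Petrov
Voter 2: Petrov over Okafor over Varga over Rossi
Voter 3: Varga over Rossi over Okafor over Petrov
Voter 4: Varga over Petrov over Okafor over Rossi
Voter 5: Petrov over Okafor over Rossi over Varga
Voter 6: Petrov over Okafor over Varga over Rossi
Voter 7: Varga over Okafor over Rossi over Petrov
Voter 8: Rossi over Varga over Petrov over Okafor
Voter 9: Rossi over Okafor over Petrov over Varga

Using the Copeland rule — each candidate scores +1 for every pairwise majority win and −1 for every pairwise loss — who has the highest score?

Varga

Pairwise results:
  Okafor vs Petrov: Petrov wins 5–4.
  Okafor vs Rossi: Okafor wins 5–4.
  Okafor vs Varga: Varga wins 5–4.
  Petrov vs Rossi: Rossi wins 5–4.
  Petrov vs Varga: Varga wins 5–4.
  Rossi vs Varga: Varga wins 5–4.
Copeland scores (wins − losses):
  Okafor: 1 − 2 = -1
  Petrov: 1 − 2 = -1
  Rossi: 1 − 2 = -1
  Varga: 3 − 0 = 3
Varga has the best Copeland score.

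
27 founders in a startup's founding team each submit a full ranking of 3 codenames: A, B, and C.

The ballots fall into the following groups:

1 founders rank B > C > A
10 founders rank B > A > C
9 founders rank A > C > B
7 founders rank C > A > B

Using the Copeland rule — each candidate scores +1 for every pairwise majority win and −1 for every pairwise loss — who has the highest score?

Pairwise results:
  A vs B: A wins 16–11.
  A vs C: A wins 19–8.
  B vs C: C wins 16–11.
Copeland scores (wins − losses):
  A: 2 − 0 = 2
  B: 0 − 2 = -2
  C: 1 − 1 = 0
A has the best Copeland score.

A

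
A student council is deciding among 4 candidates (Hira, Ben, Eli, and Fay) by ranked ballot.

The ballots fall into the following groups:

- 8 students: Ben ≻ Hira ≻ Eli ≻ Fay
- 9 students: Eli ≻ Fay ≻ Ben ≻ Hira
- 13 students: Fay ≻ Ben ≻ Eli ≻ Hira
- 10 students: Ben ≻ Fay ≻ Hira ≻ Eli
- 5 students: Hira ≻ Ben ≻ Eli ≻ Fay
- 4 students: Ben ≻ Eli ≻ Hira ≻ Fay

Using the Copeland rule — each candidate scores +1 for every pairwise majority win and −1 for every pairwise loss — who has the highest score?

Pairwise results:
  Hira vs Ben: Ben wins 44–5.
  Hira vs Eli: Eli wins 26–23.
  Hira vs Fay: Fay wins 32–17.
  Ben vs Eli: Ben wins 40–9.
  Ben vs Fay: Ben wins 27–22.
  Eli vs Fay: Eli wins 26–23.
Copeland scores (wins − losses):
  Hira: 0 − 3 = -3
  Ben: 3 − 0 = 3
  Eli: 2 − 1 = 1
  Fay: 1 − 2 = -1
Ben has the best Copeland score.

Ben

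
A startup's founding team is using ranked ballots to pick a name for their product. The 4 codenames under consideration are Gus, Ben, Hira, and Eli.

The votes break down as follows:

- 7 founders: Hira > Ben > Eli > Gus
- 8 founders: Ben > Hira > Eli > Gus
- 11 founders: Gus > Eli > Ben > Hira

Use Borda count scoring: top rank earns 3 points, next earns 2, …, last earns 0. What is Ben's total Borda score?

Borda scores:
  Gus: 7·0 + 8·0 + 11·3 = 33
  Ben: 7·2 + 8·3 + 11·1 = 49
  Hira: 7·3 + 8·2 + 11·0 = 37
  Eli: 7·1 + 8·1 + 11·2 = 37

49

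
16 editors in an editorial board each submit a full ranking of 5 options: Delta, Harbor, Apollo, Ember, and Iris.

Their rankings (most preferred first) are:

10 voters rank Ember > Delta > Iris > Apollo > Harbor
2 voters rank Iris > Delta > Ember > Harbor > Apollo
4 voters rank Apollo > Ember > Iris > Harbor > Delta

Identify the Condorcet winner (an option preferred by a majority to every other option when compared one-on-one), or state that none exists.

Head-to-head results (16 voters total):
Delta vs Harbor: Delta wins 12–4.
Delta vs Apollo: Delta wins 12–4.
Delta vs Ember: Ember wins 14–2.
Delta vs Iris: Delta wins 10–6.
Harbor vs Apollo: Apollo wins 14–2.
Harbor vs Ember: Ember wins 16–0.
Harbor vs Iris: Iris wins 16–0.
Apollo vs Ember: Ember wins 12–4.
Apollo vs Iris: Iris wins 12–4.
Ember vs Iris: Ember wins 14–2.
Ember beats each rival — Delta (14–2), Harbor (16–0), Apollo (12–4), Iris (14–2) — so Ember is the Condorcet winner.

Ember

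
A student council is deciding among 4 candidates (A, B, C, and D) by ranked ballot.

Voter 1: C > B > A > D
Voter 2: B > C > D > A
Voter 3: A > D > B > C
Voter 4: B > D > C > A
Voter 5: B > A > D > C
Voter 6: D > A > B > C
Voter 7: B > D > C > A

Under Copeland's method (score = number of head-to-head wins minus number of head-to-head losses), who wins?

B

Pairwise results:
  A vs B: B wins 5–2.
  A vs C: C wins 4–3.
  A vs D: D wins 4–3.
  B vs C: B wins 6–1.
  B vs D: B wins 5–2.
  C vs D: D wins 5–2.
Copeland scores (wins − losses):
  A: 0 − 3 = -3
  B: 3 − 0 = 3
  C: 1 − 2 = -1
  D: 2 − 1 = 1
B has the best Copeland score.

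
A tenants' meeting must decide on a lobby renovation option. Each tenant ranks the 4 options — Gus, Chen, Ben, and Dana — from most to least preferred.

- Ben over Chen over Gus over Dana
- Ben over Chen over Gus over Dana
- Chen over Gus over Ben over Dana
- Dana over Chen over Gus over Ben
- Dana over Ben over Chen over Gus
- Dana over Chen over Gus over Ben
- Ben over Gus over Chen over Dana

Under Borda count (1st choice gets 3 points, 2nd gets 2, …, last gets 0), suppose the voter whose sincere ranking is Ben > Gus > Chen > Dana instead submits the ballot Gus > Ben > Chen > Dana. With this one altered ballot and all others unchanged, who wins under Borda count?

Chen

Borda totals with the altered ballot: Gus 9, Chen 13, Ben 11, Dana 9.
The winner is unchanged: still Chen.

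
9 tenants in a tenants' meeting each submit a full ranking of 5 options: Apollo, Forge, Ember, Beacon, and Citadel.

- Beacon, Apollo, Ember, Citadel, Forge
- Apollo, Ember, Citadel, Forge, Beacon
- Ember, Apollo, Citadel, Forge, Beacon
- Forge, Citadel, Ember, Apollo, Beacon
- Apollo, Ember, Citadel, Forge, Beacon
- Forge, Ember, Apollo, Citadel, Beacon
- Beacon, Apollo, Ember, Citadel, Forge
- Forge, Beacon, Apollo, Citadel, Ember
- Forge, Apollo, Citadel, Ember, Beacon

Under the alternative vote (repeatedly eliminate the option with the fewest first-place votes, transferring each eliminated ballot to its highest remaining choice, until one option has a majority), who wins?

Apollo

Round 1: Forge 4, Apollo 2, Beacon 2, Ember 1, Citadel 0. Citadel has the fewest and is eliminated.
Round 2: Forge 4, Apollo 2, Beacon 2, Ember 1. Ember has the fewest and is eliminated.
Round 3: Forge 4, Apollo 3, Beacon 2. Beacon has the fewest and is eliminated.
Round 4: Apollo 5, Forge 4. Apollo has a majority.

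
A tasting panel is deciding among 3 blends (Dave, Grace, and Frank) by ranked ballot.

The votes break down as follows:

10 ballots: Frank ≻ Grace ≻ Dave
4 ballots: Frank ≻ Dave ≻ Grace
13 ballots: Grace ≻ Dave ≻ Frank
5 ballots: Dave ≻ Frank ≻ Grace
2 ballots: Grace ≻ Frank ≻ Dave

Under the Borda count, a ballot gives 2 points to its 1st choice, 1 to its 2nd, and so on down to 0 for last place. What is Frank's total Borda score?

Borda scores:
  Dave: 10·0 + 4·1 + 13·1 + 5·2 + 2·0 = 27
  Grace: 10·1 + 4·0 + 13·2 + 5·0 + 2·2 = 40
  Frank: 10·2 + 4·2 + 13·0 + 5·1 + 2·1 = 35

35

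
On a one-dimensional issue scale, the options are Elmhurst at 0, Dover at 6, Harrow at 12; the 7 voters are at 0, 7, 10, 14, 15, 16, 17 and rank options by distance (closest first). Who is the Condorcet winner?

Harrow

With single-peaked preferences on a line, the Condorcet winner is the candidate closest to the median voter.
The median voter (position 14) is closest to Harrow at 12.
Check: Harrow vs Dover — voters closer to Harrow: 5 of 7.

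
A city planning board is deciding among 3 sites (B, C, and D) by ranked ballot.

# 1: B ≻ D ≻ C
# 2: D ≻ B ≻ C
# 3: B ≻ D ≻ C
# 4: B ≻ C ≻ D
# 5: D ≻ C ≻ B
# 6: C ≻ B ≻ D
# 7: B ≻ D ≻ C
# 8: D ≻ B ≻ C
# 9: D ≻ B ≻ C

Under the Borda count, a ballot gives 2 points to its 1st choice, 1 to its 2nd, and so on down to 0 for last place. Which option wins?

Borda scores:
  B: 2 + 1 + 2 + 2 + 0 + 1 + 2 + 1 + 1 = 12
  C: 0 + 0 + 0 + 1 + 1 + 2 + 0 + 0 + 0 = 4
  D: 1 + 2 + 1 + 0 + 2 + 0 + 1 + 2 + 2 = 11
B has the highest total.

B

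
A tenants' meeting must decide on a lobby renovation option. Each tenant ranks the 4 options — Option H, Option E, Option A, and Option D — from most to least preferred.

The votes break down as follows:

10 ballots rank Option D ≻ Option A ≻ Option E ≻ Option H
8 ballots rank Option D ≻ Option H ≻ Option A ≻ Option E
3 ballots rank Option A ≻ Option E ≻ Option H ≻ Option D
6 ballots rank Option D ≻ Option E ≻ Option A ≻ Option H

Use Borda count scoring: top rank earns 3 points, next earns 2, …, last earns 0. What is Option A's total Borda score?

43

Borda scores:
  Option H: 10·0 + 8·2 + 3·1 + 6·0 = 19
  Option E: 10·1 + 8·0 + 3·2 + 6·2 = 28
  Option A: 10·2 + 8·1 + 3·3 + 6·1 = 43
  Option D: 10·3 + 8·3 + 3·0 + 6·3 = 72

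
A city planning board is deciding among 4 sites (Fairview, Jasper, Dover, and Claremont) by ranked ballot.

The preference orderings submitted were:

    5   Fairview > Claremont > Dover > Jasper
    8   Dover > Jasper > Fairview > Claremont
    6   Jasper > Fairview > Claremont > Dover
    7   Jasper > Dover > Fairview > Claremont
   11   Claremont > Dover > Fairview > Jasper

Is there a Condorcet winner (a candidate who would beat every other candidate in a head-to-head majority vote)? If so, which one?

Head-to-head results (37 voters total):
Fairview vs Jasper: Jasper wins 21–16.
Fairview vs Dover: Dover wins 26–11.
Fairview vs Claremont: Fairview wins 26–11.
Jasper vs Dover: Dover wins 24–13.
Jasper vs Claremont: Jasper wins 21–16.
Dover vs Claremont: Claremont wins 22–15.
No candidate beats all others: Fairview beats Claremont beats Dover beats Fairview, a majority cycle.

None — there is no Condorcet winner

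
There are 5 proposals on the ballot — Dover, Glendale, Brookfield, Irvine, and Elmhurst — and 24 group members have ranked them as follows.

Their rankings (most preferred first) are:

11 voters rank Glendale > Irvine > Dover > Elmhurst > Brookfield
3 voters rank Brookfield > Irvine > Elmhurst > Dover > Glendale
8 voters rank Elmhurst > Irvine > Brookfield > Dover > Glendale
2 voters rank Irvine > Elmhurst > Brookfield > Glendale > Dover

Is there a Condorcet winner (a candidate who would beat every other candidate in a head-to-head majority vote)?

Head-to-head results (24 voters total):
Dover vs Glendale: Glendale wins 13–11.
Dover vs Brookfield: Brookfield wins 13–11.
Dover vs Irvine: Irvine wins 24–0.
Dover vs Elmhurst: Elmhurst wins 13–11.
Glendale vs Brookfield: Brookfield wins 13–11.
Glendale vs Irvine: Irvine wins 13–11.
Glendale vs Elmhurst: Elmhurst wins 13–11.
Brookfield vs Irvine: Irvine wins 21–3.
Brookfield vs Elmhurst: Elmhurst wins 21–3.
Irvine vs Elmhurst: Irvine wins 16–8.
Irvine beats each rival — Dover (24–0), Glendale (13–11), Brookfield (21–3), Elmhurst (16–8) — so Irvine is the Condorcet winner.

Yes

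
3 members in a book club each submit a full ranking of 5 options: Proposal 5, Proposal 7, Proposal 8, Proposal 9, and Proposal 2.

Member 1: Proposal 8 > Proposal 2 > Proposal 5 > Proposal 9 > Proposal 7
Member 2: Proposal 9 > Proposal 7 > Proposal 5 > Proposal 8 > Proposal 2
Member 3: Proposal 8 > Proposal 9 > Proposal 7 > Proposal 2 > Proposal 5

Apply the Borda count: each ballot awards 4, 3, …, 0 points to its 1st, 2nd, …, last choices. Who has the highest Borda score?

Proposal 8

Borda scores:
  Proposal 5: 2 + 2 + 0 = 4
  Proposal 7: 0 + 3 + 2 = 5
  Proposal 8: 4 + 1 + 4 = 9
  Proposal 9: 1 + 4 + 3 = 8
  Proposal 2: 3 + 0 + 1 = 4
Proposal 8 has the highest total.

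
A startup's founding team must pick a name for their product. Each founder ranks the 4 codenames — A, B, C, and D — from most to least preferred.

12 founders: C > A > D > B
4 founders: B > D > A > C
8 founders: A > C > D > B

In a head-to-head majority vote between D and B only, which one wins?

D

Ballots ranking D above B: 12+8 = 20.
Ballots ranking B above D: 4.
D wins the head-to-head, 20–4.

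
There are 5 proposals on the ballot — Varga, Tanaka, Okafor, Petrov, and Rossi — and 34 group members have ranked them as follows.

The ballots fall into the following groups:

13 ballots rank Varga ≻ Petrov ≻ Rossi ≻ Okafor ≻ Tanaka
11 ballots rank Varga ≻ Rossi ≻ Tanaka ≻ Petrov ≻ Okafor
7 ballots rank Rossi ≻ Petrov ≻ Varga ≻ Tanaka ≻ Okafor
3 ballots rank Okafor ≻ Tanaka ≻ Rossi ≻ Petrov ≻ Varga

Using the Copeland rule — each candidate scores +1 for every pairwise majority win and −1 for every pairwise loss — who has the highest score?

Varga

Pairwise results:
  Varga vs Tanaka: Varga wins 31–3.
  Varga vs Okafor: Varga wins 31–3.
  Varga vs Petrov: Varga wins 24–10.
  Varga vs Rossi: Varga wins 24–10.
  Tanaka vs Okafor: Tanaka wins 18–16.
  Tanaka vs Petrov: Petrov wins 20–14.
  Tanaka vs Rossi: Rossi wins 31–3.
  Okafor vs Petrov: Petrov wins 31–3.
  Okafor vs Rossi: Rossi wins 31–3.
  Petrov vs Rossi: Rossi wins 21–13.
Copeland scores (wins − losses):
  Varga: 4 − 0 = 4
  Tanaka: 1 − 3 = -2
  Okafor: 0 − 4 = -4
  Petrov: 2 − 2 = 0
  Rossi: 3 − 1 = 2
Varga has the best Copeland score.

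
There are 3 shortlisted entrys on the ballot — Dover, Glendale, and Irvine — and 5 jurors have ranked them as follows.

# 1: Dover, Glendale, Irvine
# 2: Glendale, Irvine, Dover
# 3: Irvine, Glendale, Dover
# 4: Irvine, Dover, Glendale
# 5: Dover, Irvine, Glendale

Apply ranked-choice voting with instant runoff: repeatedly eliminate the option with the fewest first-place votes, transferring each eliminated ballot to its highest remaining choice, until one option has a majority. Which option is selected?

Round 1: Dover 2, Irvine 2, Glendale 1. Glendale has the fewest and is eliminated.
Round 2: Irvine 3, Dover 2. Irvine has a majority.

Irvine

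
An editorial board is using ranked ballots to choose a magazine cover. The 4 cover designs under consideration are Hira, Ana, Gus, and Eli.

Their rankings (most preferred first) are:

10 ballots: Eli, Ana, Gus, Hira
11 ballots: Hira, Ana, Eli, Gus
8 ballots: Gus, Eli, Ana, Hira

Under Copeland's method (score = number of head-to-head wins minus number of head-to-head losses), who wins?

Eli

Pairwise results:
  Hira vs Ana: Ana wins 18–11.
  Hira vs Gus: Gus wins 18–11.
  Hira vs Eli: Eli wins 18–11.
  Ana vs Gus: Ana wins 21–8.
  Ana vs Eli: Eli wins 18–11.
  Gus vs Eli: Eli wins 21–8.
Copeland scores (wins − losses):
  Hira: 0 − 3 = -3
  Ana: 2 − 1 = 1
  Gus: 1 − 2 = -1
  Eli: 3 − 0 = 3
Eli has the best Copeland score.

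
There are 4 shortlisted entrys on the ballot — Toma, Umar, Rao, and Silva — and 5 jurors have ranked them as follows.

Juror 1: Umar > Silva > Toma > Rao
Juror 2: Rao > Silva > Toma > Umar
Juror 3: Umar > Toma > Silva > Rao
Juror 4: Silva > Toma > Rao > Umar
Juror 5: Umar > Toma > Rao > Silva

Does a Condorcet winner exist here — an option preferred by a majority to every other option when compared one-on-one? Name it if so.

Head-to-head results (5 voters total):
Toma vs Umar: Umar wins 3–2.
Toma vs Rao: Toma wins 4–1.
Toma vs Silva: Silva wins 3–2.
Umar vs Rao: Umar wins 3–2.
Umar vs Silva: Umar wins 3–2.
Rao vs Silva: Silva wins 3–2.
Umar beats each rival — Toma (3–2), Rao (3–2), Silva (3–2) — so Umar is the Condorcet winner.

Umar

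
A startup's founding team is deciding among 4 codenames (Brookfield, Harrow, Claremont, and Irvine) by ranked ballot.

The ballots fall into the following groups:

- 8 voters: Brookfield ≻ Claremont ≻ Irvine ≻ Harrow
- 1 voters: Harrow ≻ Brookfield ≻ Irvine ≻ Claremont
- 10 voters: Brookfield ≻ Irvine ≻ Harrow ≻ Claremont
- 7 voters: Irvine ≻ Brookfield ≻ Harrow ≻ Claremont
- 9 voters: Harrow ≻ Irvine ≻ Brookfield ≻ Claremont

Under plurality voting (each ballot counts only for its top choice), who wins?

First-place vote totals:
  Brookfield: 18
  Harrow: 10
  Claremont: 0
  Irvine: 7
Brookfield has the most first-place votes.

Brookfield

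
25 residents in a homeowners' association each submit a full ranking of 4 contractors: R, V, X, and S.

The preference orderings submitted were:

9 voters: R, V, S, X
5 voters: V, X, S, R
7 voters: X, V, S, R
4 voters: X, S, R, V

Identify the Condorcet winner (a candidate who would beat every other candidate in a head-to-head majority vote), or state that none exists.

No Condorcet winner

Head-to-head results (25 voters total):
R vs V: R wins 13–12.
R vs X: X wins 16–9.
R vs S: S wins 16–9.
V vs X: V wins 14–11.
V vs S: V wins 21–4.
X vs S: X wins 16–9.
No candidate beats all others: R beats V beats X beats R, a majority cycle.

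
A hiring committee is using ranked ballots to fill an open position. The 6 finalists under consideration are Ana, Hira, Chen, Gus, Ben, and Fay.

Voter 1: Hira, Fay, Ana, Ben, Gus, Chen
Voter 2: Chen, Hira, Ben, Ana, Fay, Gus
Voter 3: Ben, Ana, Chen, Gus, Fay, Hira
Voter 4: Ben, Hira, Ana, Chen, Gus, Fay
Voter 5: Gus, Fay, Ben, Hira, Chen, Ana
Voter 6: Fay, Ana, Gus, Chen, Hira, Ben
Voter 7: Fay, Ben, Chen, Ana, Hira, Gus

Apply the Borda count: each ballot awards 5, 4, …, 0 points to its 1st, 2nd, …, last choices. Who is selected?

Ben

Borda scores:
  Ana: 3 + 2 + 4 + 3 + 0 + 4 + 2 = 18
  Hira: 5 + 4 + 0 + 4 + 2 + 1 + 1 = 17
  Chen: 0 + 5 + 3 + 2 + 1 + 2 + 3 = 16
  Gus: 1 + 0 + 2 + 1 + 5 + 3 + 0 = 12
  Ben: 2 + 3 + 5 + 5 + 3 + 0 + 4 = 22
  Fay: 4 + 1 + 1 + 0 + 4 + 5 + 5 = 20
Ben has the highest total.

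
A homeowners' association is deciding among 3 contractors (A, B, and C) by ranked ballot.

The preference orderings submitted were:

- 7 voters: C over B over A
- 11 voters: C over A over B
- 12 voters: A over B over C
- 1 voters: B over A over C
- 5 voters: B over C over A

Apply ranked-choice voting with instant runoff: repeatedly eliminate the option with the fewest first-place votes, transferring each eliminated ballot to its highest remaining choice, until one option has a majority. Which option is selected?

Round 1: C 18, A 12, B 6. B has the fewest and is eliminated.
Round 2: C 23, A 13. C has a majority.

C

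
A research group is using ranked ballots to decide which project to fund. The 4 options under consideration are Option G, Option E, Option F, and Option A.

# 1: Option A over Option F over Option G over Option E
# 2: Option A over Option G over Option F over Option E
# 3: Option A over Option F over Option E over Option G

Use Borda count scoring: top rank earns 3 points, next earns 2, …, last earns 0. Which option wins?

Borda scores:
  Option G: 1 + 2 + 0 = 3
  Option E: 0 + 0 + 1 = 1
  Option F: 2 + 1 + 2 = 5
  Option A: 3 + 3 + 3 = 9
Option A has the highest total.

Option A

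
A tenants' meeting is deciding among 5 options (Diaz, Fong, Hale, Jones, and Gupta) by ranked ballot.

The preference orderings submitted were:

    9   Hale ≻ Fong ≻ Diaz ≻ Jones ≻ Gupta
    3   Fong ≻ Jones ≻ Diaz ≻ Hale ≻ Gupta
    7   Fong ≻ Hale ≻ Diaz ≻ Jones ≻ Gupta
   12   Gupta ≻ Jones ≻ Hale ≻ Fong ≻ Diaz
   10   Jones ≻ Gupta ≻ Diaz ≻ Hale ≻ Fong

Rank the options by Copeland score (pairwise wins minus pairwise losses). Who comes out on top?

Pairwise results:
  Diaz vs Fong: Fong wins 31–10.
  Diaz vs Hale: Hale wins 28–13.
  Diaz vs Jones: Jones wins 25–16.
  Diaz vs Gupta: Gupta wins 22–19.
  Fong vs Hale: Hale wins 31–10.
  Fong vs Jones: Jones wins 22–19.
  Fong vs Gupta: Gupta wins 22–19.
  Hale vs Jones: Jones wins 25–16.
  Hale vs Gupta: Gupta wins 22–19.
  Jones vs Gupta: Jones wins 29–12.
Copeland scores (wins − losses):
  Diaz: 0 − 4 = -4
  Fong: 1 − 3 = -2
  Hale: 2 − 2 = 0
  Jones: 4 − 0 = 4
  Gupta: 3 − 1 = 2
Jones has the best Copeland score.

Jones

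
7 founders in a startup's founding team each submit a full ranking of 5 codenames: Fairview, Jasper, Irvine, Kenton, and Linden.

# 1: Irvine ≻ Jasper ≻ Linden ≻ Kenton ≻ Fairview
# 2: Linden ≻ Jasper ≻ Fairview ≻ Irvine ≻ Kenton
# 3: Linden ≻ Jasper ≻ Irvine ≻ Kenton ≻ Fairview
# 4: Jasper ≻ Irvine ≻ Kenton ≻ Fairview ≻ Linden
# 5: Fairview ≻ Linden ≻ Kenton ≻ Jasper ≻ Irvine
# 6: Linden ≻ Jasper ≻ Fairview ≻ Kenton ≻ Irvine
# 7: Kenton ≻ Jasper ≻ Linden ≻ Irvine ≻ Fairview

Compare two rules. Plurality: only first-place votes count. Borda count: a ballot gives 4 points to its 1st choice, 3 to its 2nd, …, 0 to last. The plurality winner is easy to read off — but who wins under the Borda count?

Jasper

Plurality first-place counts: Fairview 1, Jasper 1, Irvine 1, Kenton 1, Linden 3 → Linden.
Borda totals: Fairview 9, Jasper 20, Irvine 11, Kenton 11, Linden 19 → Jasper.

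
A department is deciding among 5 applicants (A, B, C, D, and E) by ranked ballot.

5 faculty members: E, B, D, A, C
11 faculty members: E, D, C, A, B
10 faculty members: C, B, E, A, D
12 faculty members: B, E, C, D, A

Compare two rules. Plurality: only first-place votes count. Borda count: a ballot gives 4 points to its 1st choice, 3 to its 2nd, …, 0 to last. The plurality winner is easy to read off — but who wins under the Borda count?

E

Plurality first-place counts: A 0, B 12, C 10, D 0, E 16 → E.
Borda totals: A 26, B 93, C 86, D 55, E 120 → E.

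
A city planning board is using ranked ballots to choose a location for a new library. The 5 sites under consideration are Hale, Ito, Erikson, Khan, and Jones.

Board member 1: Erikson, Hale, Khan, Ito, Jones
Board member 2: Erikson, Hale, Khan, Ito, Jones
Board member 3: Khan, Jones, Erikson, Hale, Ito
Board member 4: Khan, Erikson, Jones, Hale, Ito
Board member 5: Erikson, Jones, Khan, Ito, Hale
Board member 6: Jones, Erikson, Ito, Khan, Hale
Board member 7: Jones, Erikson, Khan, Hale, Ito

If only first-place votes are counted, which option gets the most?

Erikson

First-place vote totals:
  Hale: 0
  Ito: 0
  Erikson: 3
  Khan: 2
  Jones: 2
Erikson has the most first-place votes.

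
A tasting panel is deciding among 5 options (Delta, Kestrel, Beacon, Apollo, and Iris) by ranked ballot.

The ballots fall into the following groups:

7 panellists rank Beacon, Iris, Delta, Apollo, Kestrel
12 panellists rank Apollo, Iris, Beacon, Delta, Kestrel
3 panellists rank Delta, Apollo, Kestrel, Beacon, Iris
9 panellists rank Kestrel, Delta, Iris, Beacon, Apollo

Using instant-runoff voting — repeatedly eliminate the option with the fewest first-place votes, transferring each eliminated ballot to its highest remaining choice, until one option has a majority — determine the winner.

Apollo

Round 1: Apollo 12, Kestrel 9, Beacon 7, Delta 3, Iris 0. Iris has the fewest and is eliminated.
Round 2: Apollo 12, Kestrel 9, Beacon 7, Delta 3. Delta has the fewest and is eliminated.
Round 3: Apollo 15, Kestrel 9, Beacon 7. Beacon has the fewest and is eliminated.
Round 4: Apollo 22, Kestrel 9. Apollo has a majority.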